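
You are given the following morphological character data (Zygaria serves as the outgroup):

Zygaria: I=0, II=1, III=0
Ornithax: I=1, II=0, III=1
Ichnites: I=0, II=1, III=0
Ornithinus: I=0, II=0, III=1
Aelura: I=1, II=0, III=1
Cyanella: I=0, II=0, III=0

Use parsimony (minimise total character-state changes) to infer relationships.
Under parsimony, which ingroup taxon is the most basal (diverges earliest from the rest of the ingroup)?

Character polarity is set by the outgroup: the derived state is whichever differs from the outgroup's state, so for II the derived state is '0', and for the remaining characters it is '1'.
Only Aelura and Ornithax show the derived state '1' for I, supporting them as a clade.
II (derived state '0') is shared by Aelura, Cyanella, Ornithax, and Ornithinus — a synapomorphy uniting that clade.
III: derived state '1' in Aelura, Ornithax, and Ornithinus only — synapomorphy for {Aelura, Ornithax, Ornithinus}.
Most parsimonious ingroup topology: ((((Ornithax,Aelura),Ornithinus),Cyanella),Ichnites).
Ichnites is sister to the clade containing all other ingroup taxa, so it is the earliest-diverging (most basal) ingroup lineage.

Ichnites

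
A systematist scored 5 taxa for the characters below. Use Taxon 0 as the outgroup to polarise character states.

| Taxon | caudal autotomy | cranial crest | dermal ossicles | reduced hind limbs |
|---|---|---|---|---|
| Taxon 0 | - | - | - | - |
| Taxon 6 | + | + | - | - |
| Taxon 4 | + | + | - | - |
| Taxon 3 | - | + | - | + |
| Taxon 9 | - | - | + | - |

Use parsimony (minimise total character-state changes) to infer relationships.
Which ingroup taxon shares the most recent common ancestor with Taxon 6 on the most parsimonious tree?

Taxon 4

The outgroup has state '-' for every character, so '+' is the derived state throughout.
caudal autotomy: derived state '+' in Taxon 4 and Taxon 6 only — synapomorphy for {Taxon 4, Taxon 6}.
Only Taxon 3, Taxon 4, and Taxon 6 show the derived state '+' for cranial crest, supporting them as a clade.
dermal ossicles: derived state '+' in Taxon 9 only — an autapomorphy, so it tells us nothing about relationships among taxa.
reduced hind limbs (derived state '+') is unique to Taxon 3 (autapomorphy; uninformative for grouping).
Most parsimonious ingroup topology: (((Taxon 6,Taxon 4),Taxon 3),Taxon 9).
Taxon 6 and Taxon 4 form a cherry on this tree, so they are sister taxa.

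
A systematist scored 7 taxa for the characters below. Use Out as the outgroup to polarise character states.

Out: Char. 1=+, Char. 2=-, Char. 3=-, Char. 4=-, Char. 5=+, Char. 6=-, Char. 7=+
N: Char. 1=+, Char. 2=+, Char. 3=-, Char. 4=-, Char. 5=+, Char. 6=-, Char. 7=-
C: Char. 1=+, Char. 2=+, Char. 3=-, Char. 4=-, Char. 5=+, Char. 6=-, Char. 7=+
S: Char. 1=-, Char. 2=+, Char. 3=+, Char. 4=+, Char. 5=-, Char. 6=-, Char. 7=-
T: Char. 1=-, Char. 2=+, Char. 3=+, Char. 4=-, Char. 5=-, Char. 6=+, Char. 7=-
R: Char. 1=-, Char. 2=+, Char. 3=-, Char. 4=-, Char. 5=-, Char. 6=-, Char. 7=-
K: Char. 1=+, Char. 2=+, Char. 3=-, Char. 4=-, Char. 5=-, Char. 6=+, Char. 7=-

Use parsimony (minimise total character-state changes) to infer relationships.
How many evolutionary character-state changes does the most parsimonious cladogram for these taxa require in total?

Character polarity is set by the outgroup: the derived state is whichever differs from the outgroup's state, so for Char. 1, Char. 5, Char. 7 the derived state is '-', and for the remaining characters it is '+'.
Char. 1 (derived state '-') is shared by R, S, and T — a synapomorphy uniting that clade.
All ingroup taxa share the derived state '+' for Char. 2; it defines the ingroup but does not resolve relationships within it.
Char. 3: derived state '+' in S and T only — synapomorphy for {S, T}.
Char. 4 (derived state '+') is unique to S (autapomorphy; uninformative for grouping).
Char. 5: derived state '-' in K, R, S, and T only — synapomorphy for {K, R, S, T}.
Char. 6 (state '+') occurs in K and T but conflicts with the nesting implied by the other characters — most parsimoniously interpreted as homoplasy.
Only K, N, R, S, and T show the derived state '-' for Char. 7, supporting them as a clade.
Most parsimonious ingroup topology: ((N,(((S,T),R),K)),C).
Changes per character on this tree: Char. 1: 1; Char. 2: 1; Char. 3: 1; Char. 4: 1; Char. 5: 1; Char. 6: 2; Char. 7: 1.
Total = 8.

8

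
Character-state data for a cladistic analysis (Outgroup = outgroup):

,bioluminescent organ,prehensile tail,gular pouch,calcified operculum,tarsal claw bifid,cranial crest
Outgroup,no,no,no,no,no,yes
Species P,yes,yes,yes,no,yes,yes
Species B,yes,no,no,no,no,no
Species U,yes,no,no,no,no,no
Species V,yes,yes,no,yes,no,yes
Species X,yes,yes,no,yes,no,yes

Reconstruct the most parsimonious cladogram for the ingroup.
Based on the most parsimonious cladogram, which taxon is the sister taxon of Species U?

Species B

Character polarity is set by the outgroup: the derived state is whichever differs from the outgroup's state, so for cranial crest the derived state is 'no', and for the remaining characters it is 'yes'.
All ingroup taxa share the derived state 'yes' for bioluminescent organ; it defines the ingroup but does not resolve relationships within it.
prehensile tail: derived state 'yes' in Species P, Species V, and Species X only — synapomorphy for {Species P, Species V, Species X}.
gular pouch: derived state 'yes' in Species P only — an autapomorphy, so it tells us nothing about relationships among taxa.
calcified operculum (derived state 'yes') is shared by Species V and Species X — a synapomorphy uniting that clade.
tarsal claw bifid (derived state 'yes') is unique to Species P (autapomorphy; uninformative for grouping).
cranial crest: derived state 'no' in Species B and Species U only — synapomorphy for {Species B, Species U}.
Most parsimonious ingroup topology: ((Species P,(Species V,Species X)),(Species B,Species U)).
Species U and Species B form a cherry on this tree, so they are sister taxa.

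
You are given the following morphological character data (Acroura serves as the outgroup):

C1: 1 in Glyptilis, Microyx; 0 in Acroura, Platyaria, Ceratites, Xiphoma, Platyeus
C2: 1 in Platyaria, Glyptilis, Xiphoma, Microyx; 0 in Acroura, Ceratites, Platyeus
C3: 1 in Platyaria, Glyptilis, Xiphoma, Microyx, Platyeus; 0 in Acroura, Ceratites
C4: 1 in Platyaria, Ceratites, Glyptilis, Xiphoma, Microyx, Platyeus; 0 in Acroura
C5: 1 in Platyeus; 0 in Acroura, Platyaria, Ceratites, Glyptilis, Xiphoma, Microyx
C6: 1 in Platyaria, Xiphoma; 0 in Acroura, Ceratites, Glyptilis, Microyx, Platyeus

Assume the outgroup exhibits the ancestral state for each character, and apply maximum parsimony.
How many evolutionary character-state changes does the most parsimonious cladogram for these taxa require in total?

6

The outgroup has state '0' for every character, so '1' is the derived state throughout.
C1: derived state '1' in Glyptilis and Microyx only — synapomorphy for {Glyptilis, Microyx}.
C2: derived state '1' in Glyptilis, Microyx, Platyaria, and Xiphoma only — synapomorphy for {Glyptilis, Microyx, Platyaria, Xiphoma}.
C3: derived state '1' in Glyptilis, Microyx, Platyaria, Platyeus, and Xiphoma only — synapomorphy for {Glyptilis, Microyx, Platyaria, Platyeus, Xiphoma}.
C4 (derived state '1') is shared by all ingroup taxa — unites the whole ingroup.
C5 (derived state '1') is unique to Platyeus (autapomorphy; uninformative for grouping).
Only Platyaria and Xiphoma show the derived state '1' for C6, supporting them as a clade.
Most parsimonious ingroup topology: ((((Platyaria,Xiphoma),(Glyptilis,Microyx)),Platyeus),Ceratites).
Changes per character on this tree: C1: 1; C2: 1; C3: 1; C4: 1; C5: 1; C6: 1.
Total = 6.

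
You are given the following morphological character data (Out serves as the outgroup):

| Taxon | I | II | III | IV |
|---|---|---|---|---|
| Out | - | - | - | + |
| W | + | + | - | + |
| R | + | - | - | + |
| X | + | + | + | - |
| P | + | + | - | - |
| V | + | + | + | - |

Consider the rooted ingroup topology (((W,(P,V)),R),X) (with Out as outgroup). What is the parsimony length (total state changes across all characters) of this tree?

Map each character onto (((W,(P,V)),R),X) (rooted by Out) and count the minimum state changes it requires (Fitch parsimony):
I: 1; II: 2; III: 2; IV: 2.
Total tree length = 7.

7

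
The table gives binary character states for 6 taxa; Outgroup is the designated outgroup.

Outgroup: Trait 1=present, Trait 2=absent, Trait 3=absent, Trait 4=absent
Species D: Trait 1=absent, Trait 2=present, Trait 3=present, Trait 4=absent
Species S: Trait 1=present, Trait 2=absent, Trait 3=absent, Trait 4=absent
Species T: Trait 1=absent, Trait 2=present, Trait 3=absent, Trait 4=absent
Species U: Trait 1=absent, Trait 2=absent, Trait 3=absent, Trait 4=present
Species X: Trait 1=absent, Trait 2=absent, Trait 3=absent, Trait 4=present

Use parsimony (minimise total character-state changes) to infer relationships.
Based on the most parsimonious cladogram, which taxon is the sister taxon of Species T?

Character polarity is set by the outgroup: the derived state is whichever differs from the outgroup's state, so for Trait 1 the derived state is 'absent', and for the remaining characters it is 'present'.
Trait 1: derived state 'absent' in Species D, Species T, Species U, and Species X only — synapomorphy for {Species D, Species T, Species U, Species X}.
Only Species D and Species T show the derived state 'present' for Trait 2, supporting them as a clade.
Trait 3: derived state 'present' in Species D only — an autapomorphy, so it tells us nothing about relationships among taxa.
Trait 4 (derived state 'present') is shared by Species U and Species X — a synapomorphy uniting that clade.
Most parsimonious ingroup topology: (((Species D,Species T),(Species U,Species X)),Species S).
Species T and Species D form a cherry on this tree, so they are sister taxa.

Species D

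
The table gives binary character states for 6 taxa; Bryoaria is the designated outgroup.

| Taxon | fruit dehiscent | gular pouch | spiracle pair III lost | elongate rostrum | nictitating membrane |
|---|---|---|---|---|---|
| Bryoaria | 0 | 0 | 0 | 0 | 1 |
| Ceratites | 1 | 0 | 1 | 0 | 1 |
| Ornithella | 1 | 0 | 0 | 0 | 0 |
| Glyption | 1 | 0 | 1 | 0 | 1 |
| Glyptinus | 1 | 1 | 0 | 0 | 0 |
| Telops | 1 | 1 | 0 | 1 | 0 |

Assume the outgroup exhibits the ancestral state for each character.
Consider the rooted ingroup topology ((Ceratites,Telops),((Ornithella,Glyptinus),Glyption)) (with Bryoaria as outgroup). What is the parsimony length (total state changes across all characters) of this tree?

8

Map each character onto ((Ceratites,Telops),((Ornithella,Glyptinus),Glyption)) (rooted by Bryoaria) and count the minimum state changes it requires (Fitch parsimony):
fruit dehiscent: 1; gular pouch: 2; spiracle pair III lost: 2; elongate rostrum: 1; nictitating membrane: 2.
Total tree length = 8.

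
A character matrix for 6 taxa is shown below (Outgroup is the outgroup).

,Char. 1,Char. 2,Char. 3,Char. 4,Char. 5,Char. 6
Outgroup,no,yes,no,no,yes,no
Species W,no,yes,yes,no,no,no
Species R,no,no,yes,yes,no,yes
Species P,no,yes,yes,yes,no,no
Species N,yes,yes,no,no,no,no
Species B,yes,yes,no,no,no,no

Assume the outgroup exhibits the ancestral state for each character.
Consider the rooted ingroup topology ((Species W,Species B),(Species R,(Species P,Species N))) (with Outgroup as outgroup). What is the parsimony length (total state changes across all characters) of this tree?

Map each character onto ((Species W,Species B),(Species R,(Species P,Species N))) (rooted by Outgroup) and count the minimum state changes it requires (Fitch parsimony):
Char. 1: 2; Char. 2: 1; Char. 3: 3; Char. 4: 2; Char. 5: 1; Char. 6: 1.
Total tree length = 10.

10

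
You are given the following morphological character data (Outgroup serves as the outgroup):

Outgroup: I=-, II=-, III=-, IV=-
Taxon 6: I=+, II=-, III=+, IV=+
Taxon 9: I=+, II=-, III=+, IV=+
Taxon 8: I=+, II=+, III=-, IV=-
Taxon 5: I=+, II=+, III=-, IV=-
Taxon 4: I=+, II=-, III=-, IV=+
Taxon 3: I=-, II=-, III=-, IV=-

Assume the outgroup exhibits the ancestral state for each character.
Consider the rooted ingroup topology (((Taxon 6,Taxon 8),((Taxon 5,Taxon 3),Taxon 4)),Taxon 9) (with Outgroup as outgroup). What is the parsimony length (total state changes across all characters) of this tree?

Map each character onto (((Taxon 6,Taxon 8),((Taxon 5,Taxon 3),Taxon 4)),Taxon 9) (rooted by Outgroup) and count the minimum state changes it requires (Fitch parsimony):
I: 2; II: 2; III: 2; IV: 3.
Total tree length = 9.

9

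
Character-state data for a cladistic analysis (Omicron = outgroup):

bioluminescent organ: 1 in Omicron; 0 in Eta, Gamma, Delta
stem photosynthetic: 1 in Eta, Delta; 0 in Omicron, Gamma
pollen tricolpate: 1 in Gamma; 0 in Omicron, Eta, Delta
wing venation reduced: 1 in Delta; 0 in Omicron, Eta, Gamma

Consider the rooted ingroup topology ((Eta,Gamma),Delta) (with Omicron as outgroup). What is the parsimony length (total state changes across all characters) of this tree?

Map each character onto ((Eta,Gamma),Delta) (rooted by Omicron) and count the minimum state changes it requires (Fitch parsimony):
bioluminescent organ: 1; stem photosynthetic: 2; pollen tricolpate: 1; wing venation reduced: 1.
Total tree length = 5.

5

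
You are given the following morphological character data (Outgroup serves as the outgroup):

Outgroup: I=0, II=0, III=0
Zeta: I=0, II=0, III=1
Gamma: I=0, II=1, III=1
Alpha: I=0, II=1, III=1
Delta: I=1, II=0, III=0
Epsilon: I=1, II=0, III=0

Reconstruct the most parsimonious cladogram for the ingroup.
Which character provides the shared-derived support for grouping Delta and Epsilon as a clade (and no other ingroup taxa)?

I

The outgroup has state '0' for every character, so '1' is the derived state throughout.
I (derived state '1') is shared by Delta and Epsilon — a synapomorphy uniting that clade.
II: derived state '1' in Alpha and Gamma only — synapomorphy for {Alpha, Gamma}.
III (derived state '1') is shared by Alpha, Gamma, and Zeta — a synapomorphy uniting that clade.
Most parsimonious ingroup topology: ((Zeta,(Gamma,Alpha)),(Delta,Epsilon)).
The clade {Delta, Epsilon} is supported by I: its derived state '1' occurs in exactly those taxa and in no other taxon (including the outgroup).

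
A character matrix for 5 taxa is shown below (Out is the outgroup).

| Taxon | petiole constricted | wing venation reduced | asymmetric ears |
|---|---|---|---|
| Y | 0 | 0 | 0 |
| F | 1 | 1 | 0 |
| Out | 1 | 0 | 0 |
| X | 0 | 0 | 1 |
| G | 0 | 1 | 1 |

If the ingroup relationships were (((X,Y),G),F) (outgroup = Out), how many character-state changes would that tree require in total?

Map each character onto (((X,Y),G),F) (rooted by Out) and count the minimum state changes it requires (Fitch parsimony):
petiole constricted: 1; wing venation reduced: 2; asymmetric ears: 2.
Total tree length = 5.

5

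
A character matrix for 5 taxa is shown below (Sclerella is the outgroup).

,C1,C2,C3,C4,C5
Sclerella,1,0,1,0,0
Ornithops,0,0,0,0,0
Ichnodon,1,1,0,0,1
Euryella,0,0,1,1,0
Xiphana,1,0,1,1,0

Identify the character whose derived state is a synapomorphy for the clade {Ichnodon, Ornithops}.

Character polarity is set by the outgroup: the derived state is whichever differs from the outgroup's state, so for C1, C3 the derived state is '0', and for the remaining characters it is '1'.
C1 (state '0') occurs in Euryella and Ornithops but conflicts with the nesting implied by the other characters — most parsimoniously interpreted as homoplasy.
C2 (derived state '1') is unique to Ichnodon (autapomorphy; uninformative for grouping).
Only Ichnodon and Ornithops show the derived state '0' for C3, supporting them as a clade.
C4 (derived state '1') is shared by Euryella and Xiphana — a synapomorphy uniting that clade.
C5 (derived state '1') is unique to Ichnodon (autapomorphy; uninformative for grouping).
Most parsimonious ingroup topology: ((Ornithops,Ichnodon),(Euryella,Xiphana)).
The clade {Ichnodon, Ornithops} is supported by C3: its derived state '0' occurs in exactly those taxa and in no other taxon (including the outgroup).

C3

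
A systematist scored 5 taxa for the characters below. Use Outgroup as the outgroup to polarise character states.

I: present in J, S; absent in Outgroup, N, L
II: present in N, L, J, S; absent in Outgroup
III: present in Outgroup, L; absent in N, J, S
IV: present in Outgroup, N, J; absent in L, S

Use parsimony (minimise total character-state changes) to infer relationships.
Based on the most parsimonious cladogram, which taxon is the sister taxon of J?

S

Character polarity is set by the outgroup: the derived state is whichever differs from the outgroup's state, so for III, IV the derived state is 'absent', and for the remaining characters it is 'present'.
I: derived state 'present' in J and S only — synapomorphy for {J, S}.
II (derived state 'present') is shared by all ingroup taxa — unites the whole ingroup.
Only J, N, and S show the derived state 'absent' for III, supporting them as a clade.
IV groups L and S, which is incompatible with the clades supported by the remaining characters; treating it as convergent (homoplasy) costs fewer steps than any alternative tree.
Most parsimonious ingroup topology: ((N,(J,S)),L).
J and S form a cherry on this tree, so they are sister taxa.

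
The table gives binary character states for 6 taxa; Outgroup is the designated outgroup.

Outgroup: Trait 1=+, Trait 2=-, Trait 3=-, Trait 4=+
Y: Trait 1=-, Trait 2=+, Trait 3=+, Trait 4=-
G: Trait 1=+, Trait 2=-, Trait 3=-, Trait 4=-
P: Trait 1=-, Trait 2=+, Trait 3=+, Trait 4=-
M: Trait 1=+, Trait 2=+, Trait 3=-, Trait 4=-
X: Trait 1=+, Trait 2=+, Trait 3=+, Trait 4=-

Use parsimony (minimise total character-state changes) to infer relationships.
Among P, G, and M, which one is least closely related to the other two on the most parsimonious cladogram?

G

Character polarity is set by the outgroup: the derived state is whichever differs from the outgroup's state, so for Trait 1, Trait 4 the derived state is '-', and for the remaining characters it is '+'.
Trait 1 (derived state '-') is shared by P and Y — a synapomorphy uniting that clade.
Trait 2 (derived state '+') is shared by M, P, X, and Y — a synapomorphy uniting that clade.
Trait 3: derived state '+' in P, X, and Y only — synapomorphy for {P, X, Y}.
All ingroup taxa share the derived state '-' for Trait 4; it defines the ingroup but does not resolve relationships within it.
Most parsimonious ingroup topology: ((((Y,P),X),M),G).
P and M share a more recent common ancestor with each other than either does with G, so G is the least closely related of the three.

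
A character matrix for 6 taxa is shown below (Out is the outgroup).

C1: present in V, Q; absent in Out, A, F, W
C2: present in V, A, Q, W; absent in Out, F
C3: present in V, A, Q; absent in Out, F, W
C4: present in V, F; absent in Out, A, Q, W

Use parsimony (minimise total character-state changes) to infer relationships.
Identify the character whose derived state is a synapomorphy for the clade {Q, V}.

The outgroup has state 'absent' for every character, so 'present' is the derived state throughout.
C1 (derived state 'present') is shared by Q and V — a synapomorphy uniting that clade.
Only A, Q, V, and W show the derived state 'present' for C2, supporting them as a clade.
C3: derived state 'present' in A, Q, and V only — synapomorphy for {A, Q, V}.
C4 groups F and V, which is incompatible with the clades supported by the remaining characters; treating it as convergent (homoplasy) costs fewer steps than any alternative tree.
Most parsimonious ingroup topology: ((((V,Q),A),W),F).
The clade {Q, V} is supported by C1: its derived state 'present' occurs in exactly those taxa and in no other taxon (including the outgroup).

C1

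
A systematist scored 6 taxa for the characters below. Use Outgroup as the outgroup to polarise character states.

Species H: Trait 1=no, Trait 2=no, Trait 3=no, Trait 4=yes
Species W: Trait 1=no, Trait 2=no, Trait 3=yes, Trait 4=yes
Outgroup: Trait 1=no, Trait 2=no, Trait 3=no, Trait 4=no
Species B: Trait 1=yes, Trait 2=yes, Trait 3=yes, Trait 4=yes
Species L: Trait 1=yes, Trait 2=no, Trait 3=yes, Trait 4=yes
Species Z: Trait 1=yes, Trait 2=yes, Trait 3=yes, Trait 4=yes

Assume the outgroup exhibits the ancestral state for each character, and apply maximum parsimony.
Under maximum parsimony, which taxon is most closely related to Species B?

The outgroup has state 'no' for every character, so 'yes' is the derived state throughout.
Only Species B, Species L, and Species Z show the derived state 'yes' for Trait 1, supporting them as a clade.
Trait 2: derived state 'yes' in Species B and Species Z only — synapomorphy for {Species B, Species Z}.
Trait 3: derived state 'yes' in Species B, Species L, Species W, and Species Z only — synapomorphy for {Species B, Species L, Species W, Species Z}.
All ingroup taxa share the derived state 'yes' for Trait 4; it defines the ingroup but does not resolve relationships within it.
Most parsimonious ingroup topology: ((((Species B,Species Z),Species L),Species W),Species H).
Species B and Species Z form a cherry on this tree, so they are sister taxa.

Species Z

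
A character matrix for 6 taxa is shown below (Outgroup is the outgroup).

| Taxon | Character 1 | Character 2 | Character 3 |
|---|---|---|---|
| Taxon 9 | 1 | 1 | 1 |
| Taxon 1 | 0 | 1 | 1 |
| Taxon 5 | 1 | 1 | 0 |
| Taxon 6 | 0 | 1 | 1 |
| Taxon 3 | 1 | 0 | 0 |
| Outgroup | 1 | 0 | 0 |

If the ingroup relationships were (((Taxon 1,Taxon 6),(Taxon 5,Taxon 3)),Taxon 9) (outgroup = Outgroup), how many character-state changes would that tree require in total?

Map each character onto (((Taxon 1,Taxon 6),(Taxon 5,Taxon 3)),Taxon 9) (rooted by Outgroup) and count the minimum state changes it requires (Fitch parsimony):
Character 1: 1; Character 2: 2; Character 3: 2.
Total tree length = 5.

5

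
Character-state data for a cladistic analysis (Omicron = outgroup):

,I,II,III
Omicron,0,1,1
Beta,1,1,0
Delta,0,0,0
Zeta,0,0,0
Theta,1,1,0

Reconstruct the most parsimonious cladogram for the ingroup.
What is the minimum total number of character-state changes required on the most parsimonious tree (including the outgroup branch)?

Character polarity is set by the outgroup: the derived state is whichever differs from the outgroup's state, so for II, III the derived state is '0', and for the remaining characters it is '1'.
I: derived state '1' in Beta and Theta only — synapomorphy for {Beta, Theta}.
Only Delta and Zeta show the derived state '0' for II, supporting them as a clade.
All ingroup taxa share the derived state '0' for III; it defines the ingroup but does not resolve relationships within it.
Most parsimonious ingroup topology: ((Beta,Theta),(Delta,Zeta)).
Changes per character on this tree: I: 1; II: 1; III: 1.
Total = 3.

3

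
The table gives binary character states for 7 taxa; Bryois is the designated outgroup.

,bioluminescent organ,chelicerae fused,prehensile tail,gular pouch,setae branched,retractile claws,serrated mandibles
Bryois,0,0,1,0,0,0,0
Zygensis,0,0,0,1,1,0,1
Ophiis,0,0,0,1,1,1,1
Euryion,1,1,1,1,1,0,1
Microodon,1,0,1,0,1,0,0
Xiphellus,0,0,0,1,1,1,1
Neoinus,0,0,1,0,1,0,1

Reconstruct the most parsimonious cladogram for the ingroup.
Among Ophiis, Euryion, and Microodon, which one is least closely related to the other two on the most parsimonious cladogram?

Character polarity is set by the outgroup: the derived state is whichever differs from the outgroup's state, so for prehensile tail the derived state is '0', and for the remaining characters it is '1'.
bioluminescent organ groups Euryion and Microodon, which is incompatible with the clades supported by the remaining characters; treating it as convergent (homoplasy) costs fewer steps than any alternative tree.
chelicerae fused: derived state '1' in Euryion only — an autapomorphy, so it tells us nothing about relationships among taxa.
prehensile tail (derived state '0') is shared by Ophiis, Xiphellus, and Zygensis — a synapomorphy uniting that clade.
gular pouch: derived state '1' in Euryion, Ophiis, Xiphellus, and Zygensis only — synapomorphy for {Euryion, Ophiis, Xiphellus, Zygensis}.
setae branched (derived state '1') is shared by all ingroup taxa — unites the whole ingroup.
Only Ophiis and Xiphellus show the derived state '1' for retractile claws, supporting them as a clade.
Only Euryion, Neoinus, Ophiis, Xiphellus, and Zygensis show the derived state '1' for serrated mandibles, supporting them as a clade.
Most parsimonious ingroup topology: ((((Zygensis,(Ophiis,Xiphellus)),Euryion),Neoinus),Microodon).
Euryion and Ophiis share a more recent common ancestor with each other than either does with Microodon, so Microodon is the least closely related of the three.

Microodon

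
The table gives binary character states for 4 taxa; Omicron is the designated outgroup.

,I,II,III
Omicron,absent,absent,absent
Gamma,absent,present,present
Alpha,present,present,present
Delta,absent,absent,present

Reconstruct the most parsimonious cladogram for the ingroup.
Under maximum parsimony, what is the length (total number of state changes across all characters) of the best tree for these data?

The outgroup has state 'absent' for every character, so 'present' is the derived state throughout.
I (derived state 'present') is unique to Alpha (autapomorphy; uninformative for grouping).
II: derived state 'present' in Alpha and Gamma only — synapomorphy for {Alpha, Gamma}.
III (derived state 'present') is shared by all ingroup taxa — unites the whole ingroup.
Most parsimonious ingroup topology: ((Gamma,Alpha),Delta).
Changes per character on this tree: I: 1; II: 1; III: 1.
Total = 3.

3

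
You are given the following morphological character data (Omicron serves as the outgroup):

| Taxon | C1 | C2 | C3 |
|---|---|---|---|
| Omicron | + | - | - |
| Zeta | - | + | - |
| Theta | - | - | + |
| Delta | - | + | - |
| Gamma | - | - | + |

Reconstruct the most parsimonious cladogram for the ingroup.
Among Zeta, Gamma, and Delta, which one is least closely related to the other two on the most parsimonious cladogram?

Character polarity is set by the outgroup: the derived state is whichever differs from the outgroup's state, so for C1 the derived state is '-', and for the remaining characters it is '+'.
C1 (derived state '-') is shared by all ingroup taxa — unites the whole ingroup.
C2 (derived state '+') is shared by Delta and Zeta — a synapomorphy uniting that clade.
C3: derived state '+' in Gamma and Theta only — synapomorphy for {Gamma, Theta}.
Most parsimonious ingroup topology: ((Zeta,Delta),(Theta,Gamma)).
Zeta and Delta share a more recent common ancestor with each other than either does with Gamma, so Gamma is the least closely related of the three.

Gamma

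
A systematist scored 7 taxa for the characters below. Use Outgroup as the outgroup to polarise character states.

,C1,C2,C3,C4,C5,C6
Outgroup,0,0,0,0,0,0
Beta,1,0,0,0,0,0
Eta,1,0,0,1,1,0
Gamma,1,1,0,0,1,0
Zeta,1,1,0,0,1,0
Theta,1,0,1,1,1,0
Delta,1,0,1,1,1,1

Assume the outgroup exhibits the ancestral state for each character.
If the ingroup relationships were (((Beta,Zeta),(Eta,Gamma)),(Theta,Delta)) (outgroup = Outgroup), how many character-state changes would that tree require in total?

9

Map each character onto (((Beta,Zeta),(Eta,Gamma)),(Theta,Delta)) (rooted by Outgroup) and count the minimum state changes it requires (Fitch parsimony):
C1: 1; C2: 2; C3: 1; C4: 2; C5: 2; C6: 1.
Total tree length = 9.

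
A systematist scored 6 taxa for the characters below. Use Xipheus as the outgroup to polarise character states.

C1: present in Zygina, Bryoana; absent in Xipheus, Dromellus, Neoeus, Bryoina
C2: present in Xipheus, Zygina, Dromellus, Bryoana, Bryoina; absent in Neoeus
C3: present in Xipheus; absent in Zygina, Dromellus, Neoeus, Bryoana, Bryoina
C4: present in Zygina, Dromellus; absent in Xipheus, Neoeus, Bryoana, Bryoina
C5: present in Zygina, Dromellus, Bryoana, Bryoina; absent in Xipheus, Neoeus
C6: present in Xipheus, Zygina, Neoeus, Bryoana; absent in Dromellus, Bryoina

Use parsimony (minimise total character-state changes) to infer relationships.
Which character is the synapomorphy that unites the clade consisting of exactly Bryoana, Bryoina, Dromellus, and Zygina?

Character polarity is set by the outgroup: the derived state is whichever differs from the outgroup's state, so for C2, C3, C6 the derived state is 'absent', and for the remaining characters it is 'present'.
Only Bryoana and Zygina show the derived state 'present' for C1, supporting them as a clade.
C2 (derived state 'absent') is unique to Neoeus (autapomorphy; uninformative for grouping).
C3 (derived state 'absent') is shared by all ingroup taxa — unites the whole ingroup.
C4 (state 'present') occurs in Dromellus and Zygina but conflicts with the nesting implied by the other characters — most parsimoniously interpreted as homoplasy.
Only Bryoana, Bryoina, Dromellus, and Zygina show the derived state 'present' for C5, supporting them as a clade.
Only Bryoina and Dromellus show the derived state 'absent' for C6, supporting them as a clade.
Most parsimonious ingroup topology: (((Zygina,Bryoana),(Dromellus,Bryoina)),Neoeus).
The clade {Bryoana, Bryoina, Dromellus, Zygina} is supported by C5: its derived state 'present' occurs in exactly those taxa and in no other taxon (including the outgroup).

C5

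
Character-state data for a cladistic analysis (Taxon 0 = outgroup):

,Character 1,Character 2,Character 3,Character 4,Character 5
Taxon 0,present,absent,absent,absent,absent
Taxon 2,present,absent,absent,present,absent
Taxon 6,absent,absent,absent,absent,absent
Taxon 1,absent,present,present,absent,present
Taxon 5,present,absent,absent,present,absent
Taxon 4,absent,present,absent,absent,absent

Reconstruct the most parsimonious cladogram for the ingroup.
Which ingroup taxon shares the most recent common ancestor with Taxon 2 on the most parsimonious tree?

Taxon 5

Character polarity is set by the outgroup: the derived state is whichever differs from the outgroup's state, so for Character 1 the derived state is 'absent', and for the remaining characters it is 'present'.
Only Taxon 1, Taxon 4, and Taxon 6 show the derived state 'absent' for Character 1, supporting them as a clade.
Only Taxon 1 and Taxon 4 show the derived state 'present' for Character 2, supporting them as a clade.
Character 3: derived state 'present' in Taxon 1 only — an autapomorphy, so it tells us nothing about relationships among taxa.
Only Taxon 2 and Taxon 5 show the derived state 'present' for Character 4, supporting them as a clade.
Character 5 (derived state 'present') is unique to Taxon 1 (autapomorphy; uninformative for grouping).
Most parsimonious ingroup topology: ((Taxon 2,Taxon 5),(Taxon 6,(Taxon 1,Taxon 4))).
Taxon 2 and Taxon 5 form a cherry on this tree, so they are sister taxa.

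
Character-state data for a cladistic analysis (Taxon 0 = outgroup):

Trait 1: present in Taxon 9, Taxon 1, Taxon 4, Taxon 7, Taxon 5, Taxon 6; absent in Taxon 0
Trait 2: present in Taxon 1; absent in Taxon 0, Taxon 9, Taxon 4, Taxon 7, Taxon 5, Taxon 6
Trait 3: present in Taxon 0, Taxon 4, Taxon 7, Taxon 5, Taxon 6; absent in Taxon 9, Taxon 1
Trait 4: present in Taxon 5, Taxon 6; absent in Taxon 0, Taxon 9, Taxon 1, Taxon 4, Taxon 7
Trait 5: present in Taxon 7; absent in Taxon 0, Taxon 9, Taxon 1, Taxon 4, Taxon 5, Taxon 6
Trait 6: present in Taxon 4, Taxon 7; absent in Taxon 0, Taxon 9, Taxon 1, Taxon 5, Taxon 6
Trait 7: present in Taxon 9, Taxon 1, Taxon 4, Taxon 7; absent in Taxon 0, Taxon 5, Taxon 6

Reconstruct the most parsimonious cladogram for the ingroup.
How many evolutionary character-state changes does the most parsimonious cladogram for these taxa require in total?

Character polarity is set by the outgroup: the derived state is whichever differs from the outgroup's state, so for Trait 3 the derived state is 'absent', and for the remaining characters it is 'present'.
All ingroup taxa share the derived state 'present' for Trait 1; it defines the ingroup but does not resolve relationships within it.
Trait 2: derived state 'present' in Taxon 1 only — an autapomorphy, so it tells us nothing about relationships among taxa.
Trait 3: derived state 'absent' in Taxon 1 and Taxon 9 only — synapomorphy for {Taxon 1, Taxon 9}.
Trait 4: derived state 'present' in Taxon 5 and Taxon 6 only — synapomorphy for {Taxon 5, Taxon 6}.
Trait 5: derived state 'present' in Taxon 7 only — an autapomorphy, so it tells us nothing about relationships among taxa.
Only Taxon 4 and Taxon 7 show the derived state 'present' for Trait 6, supporting them as a clade.
Trait 7 (derived state 'present') is shared by Taxon 1, Taxon 4, Taxon 7, and Taxon 9 — a synapomorphy uniting that clade.
Most parsimonious ingroup topology: (((Taxon 9,Taxon 1),(Taxon 4,Taxon 7)),(Taxon 5,Taxon 6)).
Changes per character on this tree: Trait 1: 1; Trait 2: 1; Trait 3: 1; Trait 4: 1; Trait 5: 1; Trait 6: 1; Trait 7: 1.
Total = 7.

7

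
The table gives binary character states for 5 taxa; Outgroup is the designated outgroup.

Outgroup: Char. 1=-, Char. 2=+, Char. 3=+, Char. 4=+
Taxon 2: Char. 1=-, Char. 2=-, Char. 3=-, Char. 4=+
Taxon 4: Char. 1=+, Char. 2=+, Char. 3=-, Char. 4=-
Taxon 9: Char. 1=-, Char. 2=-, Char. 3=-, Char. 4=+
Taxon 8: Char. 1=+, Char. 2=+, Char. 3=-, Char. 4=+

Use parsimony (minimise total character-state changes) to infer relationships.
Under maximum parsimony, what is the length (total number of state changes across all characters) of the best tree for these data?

4

Character polarity is set by the outgroup: the derived state is whichever differs from the outgroup's state, so for Char. 2, Char. 3, Char. 4 the derived state is '-', and for the remaining characters it is '+'.
Only Taxon 4 and Taxon 8 show the derived state '+' for Char. 1, supporting them as a clade.
Char. 2: derived state '-' in Taxon 2 and Taxon 9 only — synapomorphy for {Taxon 2, Taxon 9}.
All ingroup taxa share the derived state '-' for Char. 3; it defines the ingroup but does not resolve relationships within it.
Char. 4 (derived state '-') is unique to Taxon 4 (autapomorphy; uninformative for grouping).
Most parsimonious ingroup topology: ((Taxon 2,Taxon 9),(Taxon 4,Taxon 8)).
Changes per character on this tree: Char. 1: 1; Char. 2: 1; Char. 3: 1; Char. 4: 1.
Total = 4.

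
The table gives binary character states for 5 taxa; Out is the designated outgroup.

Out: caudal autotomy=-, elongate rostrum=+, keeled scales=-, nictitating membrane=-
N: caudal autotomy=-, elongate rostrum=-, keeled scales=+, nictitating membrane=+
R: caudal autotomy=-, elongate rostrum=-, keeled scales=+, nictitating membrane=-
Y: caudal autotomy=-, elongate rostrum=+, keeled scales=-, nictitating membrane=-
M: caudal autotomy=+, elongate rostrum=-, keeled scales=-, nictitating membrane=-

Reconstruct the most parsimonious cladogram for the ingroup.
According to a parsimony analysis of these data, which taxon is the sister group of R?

N

Character polarity is set by the outgroup: the derived state is whichever differs from the outgroup's state, so for elongate rostrum the derived state is '-', and for the remaining characters it is '+'.
caudal autotomy: derived state '+' in M only — an autapomorphy, so it tells us nothing about relationships among taxa.
elongate rostrum (derived state '-') is shared by M, N, and R — a synapomorphy uniting that clade.
keeled scales (derived state '+') is shared by N and R — a synapomorphy uniting that clade.
nictitating membrane: derived state '+' in N only — an autapomorphy, so it tells us nothing about relationships among taxa.
Most parsimonious ingroup topology: (((N,R),M),Y).
R and N form a cherry on this tree, so they are sister taxa.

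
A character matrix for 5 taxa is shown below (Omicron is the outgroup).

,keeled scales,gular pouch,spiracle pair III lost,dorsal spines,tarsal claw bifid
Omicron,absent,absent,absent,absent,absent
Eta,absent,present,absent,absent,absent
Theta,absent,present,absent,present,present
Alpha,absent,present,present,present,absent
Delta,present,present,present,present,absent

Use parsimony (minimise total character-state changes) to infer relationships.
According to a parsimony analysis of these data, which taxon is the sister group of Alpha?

Delta

The outgroup has state 'absent' for every character, so 'present' is the derived state throughout.
keeled scales: derived state 'present' in Delta only — an autapomorphy, so it tells us nothing about relationships among taxa.
All ingroup taxa share the derived state 'present' for gular pouch; it defines the ingroup but does not resolve relationships within it.
Only Alpha and Delta show the derived state 'present' for spiracle pair III lost, supporting them as a clade.
dorsal spines (derived state 'present') is shared by Alpha, Delta, and Theta — a synapomorphy uniting that clade.
tarsal claw bifid: derived state 'present' in Theta only — an autapomorphy, so it tells us nothing about relationships among taxa.
Most parsimonious ingroup topology: (Eta,(Theta,(Alpha,Delta))).
Alpha and Delta form a cherry on this tree, so they are sister taxa.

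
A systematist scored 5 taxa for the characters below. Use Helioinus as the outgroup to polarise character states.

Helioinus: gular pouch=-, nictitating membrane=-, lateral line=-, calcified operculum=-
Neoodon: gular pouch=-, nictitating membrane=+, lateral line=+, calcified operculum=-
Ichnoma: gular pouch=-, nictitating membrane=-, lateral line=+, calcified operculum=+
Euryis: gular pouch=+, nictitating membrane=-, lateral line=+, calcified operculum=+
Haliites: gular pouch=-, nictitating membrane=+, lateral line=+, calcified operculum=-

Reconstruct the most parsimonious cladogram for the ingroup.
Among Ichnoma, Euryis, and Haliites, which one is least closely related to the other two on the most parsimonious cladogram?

Haliites

The outgroup has state '-' for every character, so '+' is the derived state throughout.
gular pouch: derived state '+' in Euryis only — an autapomorphy, so it tells us nothing about relationships among taxa.
nictitating membrane: derived state '+' in Haliites and Neoodon only — synapomorphy for {Haliites, Neoodon}.
All ingroup taxa share the derived state '+' for lateral line; it defines the ingroup but does not resolve relationships within it.
calcified operculum (derived state '+') is shared by Euryis and Ichnoma — a synapomorphy uniting that clade.
Most parsimonious ingroup topology: ((Neoodon,Haliites),(Ichnoma,Euryis)).
Euryis and Ichnoma share a more recent common ancestor with each other than either does with Haliites, so Haliites is the least closely related of the three.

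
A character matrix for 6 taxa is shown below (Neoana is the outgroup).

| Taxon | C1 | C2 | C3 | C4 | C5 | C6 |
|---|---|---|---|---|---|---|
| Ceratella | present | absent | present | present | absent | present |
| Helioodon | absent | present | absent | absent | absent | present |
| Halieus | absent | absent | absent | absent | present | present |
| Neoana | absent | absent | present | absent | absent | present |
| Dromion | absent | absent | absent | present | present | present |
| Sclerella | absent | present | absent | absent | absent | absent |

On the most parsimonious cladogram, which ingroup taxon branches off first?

Ceratella

Character polarity is set by the outgroup: the derived state is whichever differs from the outgroup's state, so for C3, C6 the derived state is 'absent', and for the remaining characters it is 'present'.
C1: derived state 'present' in Ceratella only — an autapomorphy, so it tells us nothing about relationships among taxa.
Only Helioodon and Sclerella show the derived state 'present' for C2, supporting them as a clade.
C3: derived state 'absent' in Dromion, Halieus, Helioodon, and Sclerella only — synapomorphy for {Dromion, Halieus, Helioodon, Sclerella}.
C4 groups Ceratella and Dromion, which is incompatible with the clades supported by the remaining characters; treating it as convergent (homoplasy) costs fewer steps than any alternative tree.
C5 (derived state 'present') is shared by Dromion and Halieus — a synapomorphy uniting that clade.
C6: derived state 'absent' in Sclerella only — an autapomorphy, so it tells us nothing about relationships among taxa.
Most parsimonious ingroup topology: (((Sclerella,Helioodon),(Halieus,Dromion)),Ceratella).
Ceratella is sister to the clade containing all other ingroup taxa, so it is the earliest-diverging (most basal) ingroup lineage.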